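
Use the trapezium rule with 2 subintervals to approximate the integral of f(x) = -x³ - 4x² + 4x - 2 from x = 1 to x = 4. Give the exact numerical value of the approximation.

h = (4 − 1)/2 = 1.5.
Nodes x₀,…,x₂ = 1, 2.5, 4.
f(x) = -x³ - 4x² + 4x - 2: f₀=-3, f₁=-32.625, f₂=-114.
(h/2)·[f₀ + 2f₁ + f₂] = 0.75·(-182.25) = -136.6875.

-136.6875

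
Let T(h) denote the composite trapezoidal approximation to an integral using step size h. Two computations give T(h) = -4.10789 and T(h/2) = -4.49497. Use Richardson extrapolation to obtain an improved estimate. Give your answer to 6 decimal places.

R = (4·T(h/2) − T(h)) / 3 = (4·(-4.49497) − (-4.10789))/3 = (-13.87199)/3 = -4.623997.

-4.623997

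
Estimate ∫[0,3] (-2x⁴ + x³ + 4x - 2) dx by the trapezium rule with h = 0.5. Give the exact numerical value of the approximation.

-68.875

h = (3 − 0)/6 = 0.5.
Nodes x₀,…,x₆ = 0, 0.5, 1, 1.5, 2, 2.5, 3.
f(x) = -2x⁴ + x³ + 4x - 2: f₀=-2, f₁=0, f₂=1, f₃=-2.75, f₄=-18, f₅=-54.5, f₆=-125.
(h/2)·[f₀ + 2f₁ + 2f₂ + 2f₃ + 2f₄ + 2f₅ + f₆] = 0.25·(-275.5) = -68.875.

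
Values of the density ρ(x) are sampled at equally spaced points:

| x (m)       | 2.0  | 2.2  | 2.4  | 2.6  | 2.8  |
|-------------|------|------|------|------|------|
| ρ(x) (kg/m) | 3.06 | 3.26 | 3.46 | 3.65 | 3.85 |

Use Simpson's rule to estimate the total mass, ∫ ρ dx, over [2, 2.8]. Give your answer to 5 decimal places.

2.76467

h = 0.2, n = 4.
(h/3)·[y₀ + 4y₁ + 2y₂ + 4y₃ + y₄] = 0.066667·(41.47) = 2.76467.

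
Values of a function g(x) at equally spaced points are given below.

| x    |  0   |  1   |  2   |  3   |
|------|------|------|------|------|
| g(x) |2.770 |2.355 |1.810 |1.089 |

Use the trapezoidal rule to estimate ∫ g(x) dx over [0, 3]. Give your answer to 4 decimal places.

h = 1, n = 3.
(h/2)·[y₀ + 2y₁ + 2y₂ + y₃] = 0.5·(12.189) = 6.0945.

6.0945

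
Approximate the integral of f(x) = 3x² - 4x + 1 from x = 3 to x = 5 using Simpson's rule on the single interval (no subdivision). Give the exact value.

68

S = (b−a)/6 · [f(3) + 4f(4) + f(5)] = 0.333333·[16 + 4·33 + 56] = 68.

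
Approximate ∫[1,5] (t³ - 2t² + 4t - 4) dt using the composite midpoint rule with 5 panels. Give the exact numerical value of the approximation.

103.84

h = (5 − 1)/5 = 0.8.
Midpoints m₁,…,m₅ = 1.4, 2.2, 3, 3.8, 4.6.
f(m₁)=0.424, f(m₂)=5.768, f(m₃)=17, f(m₄)=37.192, f(m₅)=69.416.
h·[f(m₁) + f(m₂) + f(m₃) + f(m₄) + f(m₅)] = 0.8·(129.8) = 103.84.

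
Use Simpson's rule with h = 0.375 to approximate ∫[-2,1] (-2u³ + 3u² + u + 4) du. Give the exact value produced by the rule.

27

h = (1 − (-2))/8 = 0.375.
Nodes u₀,…,u₈ = -2, -1.625, -1.25, -0.875, -0.5, -0.125, 0.25, 0.625, 1.
f(u) = -2u³ + 3u² + u + 4: f₀=30, f₁=18.87890625, f₂=11.34375, f₃=6.76171875, f₄=4.5, f₅=3.92578125, f₆=4.40625, f₇=5.30859375, f₈=6.
(h/3)·[f₀ + 4f₁ + 2f₂ + 4f₃ + 2f₄ + 4f₅ + 2f₆ + 4f₇ + f₈] = 0.125·(216) = 27.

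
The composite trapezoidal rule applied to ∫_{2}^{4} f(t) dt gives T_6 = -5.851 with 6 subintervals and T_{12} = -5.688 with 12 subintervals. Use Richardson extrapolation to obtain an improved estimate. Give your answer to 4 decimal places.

R = (4·T_{12} − T_6) / 3 = (4·(-5.688) − (-5.851))/3 = (-16.901)/3 = -5.6337.

-5.6337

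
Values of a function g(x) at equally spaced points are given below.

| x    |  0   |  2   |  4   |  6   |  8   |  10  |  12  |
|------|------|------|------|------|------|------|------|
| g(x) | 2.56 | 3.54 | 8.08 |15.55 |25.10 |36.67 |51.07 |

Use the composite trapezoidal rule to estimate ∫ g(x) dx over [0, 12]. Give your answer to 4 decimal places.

h = 2, n = 6.
(h/2)·[y₀ + 2y₁ + 2y₂ + 2y₃ + 2y₄ + 2y₅ + y₆] = 1·(231.51) = 231.5100.

231.5100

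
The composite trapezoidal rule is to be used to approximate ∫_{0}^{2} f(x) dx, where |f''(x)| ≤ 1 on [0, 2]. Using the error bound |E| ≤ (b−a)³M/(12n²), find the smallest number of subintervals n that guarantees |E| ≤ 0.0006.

Need 8/(12n²) ≤ 0.0006.
n² ≥ 8/(12·0.0006) = 1111.11 ⇒ n ≥ 33.3333, so the smallest n is 34.

34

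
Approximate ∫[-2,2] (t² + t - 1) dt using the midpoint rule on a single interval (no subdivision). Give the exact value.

M = (b−a)·f(0) = 4·(-1) = -4.

-4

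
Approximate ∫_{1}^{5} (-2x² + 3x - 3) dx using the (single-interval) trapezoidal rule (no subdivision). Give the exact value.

T = (b−a)/2 · [f(1) + f(5)] = 2·[(-2) + (-38)] = -80.

-80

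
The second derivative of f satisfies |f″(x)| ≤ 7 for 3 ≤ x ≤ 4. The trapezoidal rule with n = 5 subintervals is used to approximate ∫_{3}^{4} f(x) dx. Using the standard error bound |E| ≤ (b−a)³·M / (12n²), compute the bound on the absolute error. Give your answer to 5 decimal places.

|E| ≤ (1)³·7 / (12·5²) = 7/300 = 0.02333.

0.02333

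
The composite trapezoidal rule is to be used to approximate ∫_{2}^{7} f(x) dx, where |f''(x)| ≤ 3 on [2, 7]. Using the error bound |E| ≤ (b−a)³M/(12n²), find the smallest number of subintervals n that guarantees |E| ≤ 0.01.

56

Need 375/(12n²) ≤ 0.01.
n² ≥ 375/(12·0.01) = 3125 ⇒ n ≥ 55.9017, so the smallest n is 56.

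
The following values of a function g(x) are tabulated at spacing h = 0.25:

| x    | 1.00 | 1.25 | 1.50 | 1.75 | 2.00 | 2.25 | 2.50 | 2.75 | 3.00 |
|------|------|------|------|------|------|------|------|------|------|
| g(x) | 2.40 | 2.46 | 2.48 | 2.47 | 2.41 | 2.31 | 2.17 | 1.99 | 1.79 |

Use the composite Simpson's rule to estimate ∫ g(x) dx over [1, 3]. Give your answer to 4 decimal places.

4.6025

h = 0.25, n = 8.
(h/3)·[y₀ + 4y₁ + 2y₂ + 4y₃ + 2y₄ + 4y₅ + 2y₆ + 4y₇ + y₈] = 0.083333·(55.23) = 4.6025.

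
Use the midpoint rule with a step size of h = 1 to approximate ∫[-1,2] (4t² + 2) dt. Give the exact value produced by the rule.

h = (2 − (-1))/3 = 1.
Midpoints m₁,…,m₃ = -0.5, 0.5, 1.5.
f(m₁)=3, f(m₂)=3, f(m₃)=11.
h·[f(m₁) + f(m₂) + f(m₃)] = 1·(17) = 17.

17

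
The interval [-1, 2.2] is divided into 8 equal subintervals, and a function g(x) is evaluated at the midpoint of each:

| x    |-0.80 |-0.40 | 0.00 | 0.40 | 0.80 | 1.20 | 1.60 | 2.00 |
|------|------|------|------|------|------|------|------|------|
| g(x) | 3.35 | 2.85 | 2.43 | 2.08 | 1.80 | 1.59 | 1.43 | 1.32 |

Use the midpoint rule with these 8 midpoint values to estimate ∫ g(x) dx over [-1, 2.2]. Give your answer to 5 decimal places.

6.74000

h = 0.4, n = 8.
h·[y(m₁) + y(m₂) + y(m₃) + y(m₄) + y(m₅) + y(m₆) + y(m₇) + y(m₈)] = 0.4·(16.85) = 6.74000.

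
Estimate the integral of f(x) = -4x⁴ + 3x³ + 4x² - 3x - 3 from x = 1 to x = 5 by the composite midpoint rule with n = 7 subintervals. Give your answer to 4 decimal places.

-1890.2974

h = (5 − 1)/7 = 0.571429.
Midpoints m₁,…,m₇ = 1.285714, 1.857143, 2.428571, 3, 3.571429, 4.142857, 4.714286.
f(m₁)=-4.799250, f(m₂)=-23.141608, f(m₃)=-82.866722, f(m₄)=-219, f(m₅)=-476.802582, f(m₆)=-911.771345, f(m₇)=-1589.638900.
h·[f(m₁) + f(m₂) + f(m₃) + f(m₄) + f(m₅) + f(m₆) + f(m₇)] = 0.571429·(-3308.020408) = -1890.2974.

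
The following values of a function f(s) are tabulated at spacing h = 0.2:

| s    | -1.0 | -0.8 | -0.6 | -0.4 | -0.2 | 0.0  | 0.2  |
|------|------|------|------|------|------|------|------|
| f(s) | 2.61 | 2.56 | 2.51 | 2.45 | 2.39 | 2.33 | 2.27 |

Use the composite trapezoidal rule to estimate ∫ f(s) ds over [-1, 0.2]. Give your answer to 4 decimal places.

2.9360

h = 0.2, n = 6.
(h/2)·[y₀ + 2y₁ + 2y₂ + 2y₃ + 2y₄ + 2y₅ + y₆] = 0.1·(29.36) = 2.9360.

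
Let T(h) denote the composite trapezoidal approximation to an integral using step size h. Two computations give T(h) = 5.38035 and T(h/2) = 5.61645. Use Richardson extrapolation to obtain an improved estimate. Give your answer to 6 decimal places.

R = (4·T(h/2) − T(h)) / 3 = (4·5.61645 − 5.38035)/3 = (17.08545)/3 = 5.695150.

5.695150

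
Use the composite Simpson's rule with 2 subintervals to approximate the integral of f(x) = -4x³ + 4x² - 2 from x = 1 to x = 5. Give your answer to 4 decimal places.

-466.6667

h = (5 − 1)/2 = 2.
Nodes x₀,…,x₂ = 1, 3, 5.
f(x) = -4x³ + 4x² - 2: f₀=-2, f₁=-74, f₂=-402.
(h/3)·[f₀ + 4f₁ + f₂] = 0.666667·(-700) = -466.6667.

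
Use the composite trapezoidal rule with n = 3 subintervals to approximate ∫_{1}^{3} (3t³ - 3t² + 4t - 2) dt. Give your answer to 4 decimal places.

h = (3 − 1)/3 = 0.666667.
Nodes t₀,…,t₃ = 1, 1.666667, 2.333333, 3.
f(t) = 3t³ - 3t² + 4t - 2: f₀=2, f₁=10.222222, f₂=29.111111, f₃=64.
(h/2)·[f₀ + 2f₁ + 2f₂ + f₃] = 0.333333·(144.666667) = 48.2222.

48.2222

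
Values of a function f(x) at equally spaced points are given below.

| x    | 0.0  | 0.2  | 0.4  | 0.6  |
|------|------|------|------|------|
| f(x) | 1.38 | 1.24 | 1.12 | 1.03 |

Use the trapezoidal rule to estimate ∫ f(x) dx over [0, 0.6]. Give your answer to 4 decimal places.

h = 0.2, n = 3.
(h/2)·[y₀ + 2y₁ + 2y₂ + y₃] = 0.1·(7.13) = 0.7130.

0.7130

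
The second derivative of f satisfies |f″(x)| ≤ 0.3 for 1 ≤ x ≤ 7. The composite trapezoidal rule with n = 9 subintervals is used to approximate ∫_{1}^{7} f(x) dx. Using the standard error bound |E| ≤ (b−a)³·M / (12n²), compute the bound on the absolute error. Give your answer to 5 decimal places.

0.06667

|E| ≤ (6)³·0.3 / (12·9²) = 64.8/972 = 0.06667.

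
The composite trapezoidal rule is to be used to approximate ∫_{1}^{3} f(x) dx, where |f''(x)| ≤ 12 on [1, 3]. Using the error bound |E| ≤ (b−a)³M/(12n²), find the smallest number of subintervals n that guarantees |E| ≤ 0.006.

37

Need 96/(12n²) ≤ 0.006.
n² ≥ 96/(12·0.006) = 1333.33 ⇒ n ≥ 36.5148, so the smallest n is 37.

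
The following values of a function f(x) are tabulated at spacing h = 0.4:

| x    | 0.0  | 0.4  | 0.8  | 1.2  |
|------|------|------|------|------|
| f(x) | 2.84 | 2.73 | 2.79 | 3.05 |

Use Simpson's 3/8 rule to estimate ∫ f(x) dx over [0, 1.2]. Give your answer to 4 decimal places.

3.3675

h = 0.4, n = 3.
(3h/8)·[y₀ + 3y₁ + 3y₂ + y₃] = 0.15·(22.45) = 3.3675.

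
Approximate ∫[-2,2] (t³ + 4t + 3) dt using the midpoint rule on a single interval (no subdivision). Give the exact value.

12

M = (b−a)·f(0) = 4·(3) = 12.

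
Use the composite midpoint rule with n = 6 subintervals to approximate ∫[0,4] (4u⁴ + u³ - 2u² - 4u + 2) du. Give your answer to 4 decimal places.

797.0700

h = (4 − 0)/6 = 0.666667.
Midpoints m₁,…,m₆ = 0.333333, 1, 1.666667, 2.333333, 3, 3.666667.
f(m₁)=0.530864, f(m₂)=1, f(m₃)=25.271605, f(m₄)=113.049383, f(m₅)=323, f(m₆)=732.753086.
h·[f(m₁) + f(m₂) + f(m₃) + f(m₄) + f(m₅) + f(m₆)] = 0.666667·(1195.604938) = 797.0700.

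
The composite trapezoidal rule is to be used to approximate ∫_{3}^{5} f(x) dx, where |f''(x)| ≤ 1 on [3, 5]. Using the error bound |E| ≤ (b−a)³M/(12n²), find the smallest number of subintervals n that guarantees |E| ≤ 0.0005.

Need 8/(12n²) ≤ 0.0005.
n² ≥ 8/(12·0.0005) = 1333.33 ⇒ n ≥ 36.5148, so the smallest n is 37.

37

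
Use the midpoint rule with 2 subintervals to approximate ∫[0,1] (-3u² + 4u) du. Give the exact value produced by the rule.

h = (1 − 0)/2 = 0.5.
Midpoints m₁,…,m₂ = 0.25, 0.75.
f(m₁)=0.8125, f(m₂)=1.3125.
h·[f(m₁) + f(m₂)] = 0.5·(2.125) = 1.0625.

1.0625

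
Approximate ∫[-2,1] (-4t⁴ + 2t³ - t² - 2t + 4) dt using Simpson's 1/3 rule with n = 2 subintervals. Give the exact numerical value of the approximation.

-30

h = (1 − (-2))/2 = 1.5.
Nodes t₀,…,t₂ = -2, -0.5, 1.
f(t) = -4t⁴ + 2t³ - t² - 2t + 4: f₀=-76, f₁=4.25, f₂=-1.
(h/3)·[f₀ + 4f₁ + f₂] = 0.5·(-60) = -30.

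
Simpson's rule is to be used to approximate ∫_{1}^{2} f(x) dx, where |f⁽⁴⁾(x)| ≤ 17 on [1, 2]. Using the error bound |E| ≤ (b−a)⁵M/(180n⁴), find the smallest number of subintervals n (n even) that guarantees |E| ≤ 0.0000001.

Need 17/(180n⁴) ≤ 0.0000001.
n⁴ ≥ 17/(180·0.0000001) = 944444 ⇒ n ≥ 31.1741, so the smallest even n is 32. (n must be even for Simpson's rule.)

32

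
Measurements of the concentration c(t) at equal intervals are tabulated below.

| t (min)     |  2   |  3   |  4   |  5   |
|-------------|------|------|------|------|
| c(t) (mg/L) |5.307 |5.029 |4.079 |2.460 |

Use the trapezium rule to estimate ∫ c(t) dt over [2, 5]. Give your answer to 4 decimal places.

12.9915

h = 1, n = 3.
(h/2)·[y₀ + 2y₁ + 2y₂ + y₃] = 0.5·(25.983) = 12.9915.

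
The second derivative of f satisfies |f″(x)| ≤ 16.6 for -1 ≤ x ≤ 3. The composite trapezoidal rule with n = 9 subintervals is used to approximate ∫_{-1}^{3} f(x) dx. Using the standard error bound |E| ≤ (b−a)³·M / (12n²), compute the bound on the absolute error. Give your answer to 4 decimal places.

|E| ≤ (4)³·16.6 / (12·9²) = 1062.4/972 = 1.0930.

1.0930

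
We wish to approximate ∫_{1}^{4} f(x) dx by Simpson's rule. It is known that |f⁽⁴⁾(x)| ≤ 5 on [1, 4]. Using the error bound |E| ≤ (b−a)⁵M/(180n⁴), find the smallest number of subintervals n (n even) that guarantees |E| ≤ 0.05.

Need 1215/(180n⁴) ≤ 0.05.
n⁴ ≥ 1215/(180·0.05) = 135 ⇒ n ≥ 3.4087, so the smallest even n is 4. (n must be even for Simpson's rule.)

4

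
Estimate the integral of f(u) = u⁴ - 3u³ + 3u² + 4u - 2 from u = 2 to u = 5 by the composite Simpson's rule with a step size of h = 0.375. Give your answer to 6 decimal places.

h = (5 − 2)/8 = 0.375.
Nodes u₀,…,u₈ = 2, 2.375, 2.75, 3.125, 3.5, 3.875, 4.25, 4.625, 5.
f(u) = u⁴ - 3u³ + 3u² + 4u - 2: f₀=10, f₁=16.049072265625, f₂=26.48828125, f₃=43.611572265625, f₄=70.1875, f₅=109.459228515625, f₆=165.14453125, f₇=241.435791015625, f₈=343.
(h/3)·[f₀ + 4f₁ + 2f₂ + 4f₃ + 2f₄ + 4f₅ + 2f₆ + 4f₇ + f₈] = 0.125·(2518.86328125) = 314.857910.

314.857910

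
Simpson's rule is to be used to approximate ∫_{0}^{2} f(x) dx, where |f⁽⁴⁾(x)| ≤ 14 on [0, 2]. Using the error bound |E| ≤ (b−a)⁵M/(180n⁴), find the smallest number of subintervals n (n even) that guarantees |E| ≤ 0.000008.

24

Need 448/(180n⁴) ≤ 0.000008.
n⁴ ≥ 448/(180·0.000008) = 311111 ⇒ n ≥ 23.6172, so the smallest even n is 24. (n must be even for Simpson's rule.)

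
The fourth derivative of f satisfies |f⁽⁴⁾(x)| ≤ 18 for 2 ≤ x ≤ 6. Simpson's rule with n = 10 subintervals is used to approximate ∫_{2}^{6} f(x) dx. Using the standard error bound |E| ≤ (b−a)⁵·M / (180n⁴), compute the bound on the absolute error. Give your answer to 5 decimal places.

0.01024

|E| ≤ (4)⁵·18 / (180·10⁴) = 18432/1800000 = 0.01024.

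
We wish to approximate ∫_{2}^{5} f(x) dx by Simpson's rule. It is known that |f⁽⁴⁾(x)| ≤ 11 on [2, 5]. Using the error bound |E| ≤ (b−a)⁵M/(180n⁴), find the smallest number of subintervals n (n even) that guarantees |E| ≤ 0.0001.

20

Need 2673/(180n⁴) ≤ 0.0001.
n⁴ ≥ 2673/(180·0.0001) = 148500 ⇒ n ≥ 19.6305, so the smallest even n is 20. (n must be even for Simpson's rule.)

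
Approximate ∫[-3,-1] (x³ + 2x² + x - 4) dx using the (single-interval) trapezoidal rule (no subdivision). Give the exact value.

-20

T = (b−a)/2 · [f(-3) + f(-1)] = 1·[(-16) + (-4)] = -20.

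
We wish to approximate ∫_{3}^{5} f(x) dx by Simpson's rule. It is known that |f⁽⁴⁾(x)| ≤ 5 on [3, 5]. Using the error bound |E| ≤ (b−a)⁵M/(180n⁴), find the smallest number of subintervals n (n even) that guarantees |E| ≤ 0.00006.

12

Need 160/(180n⁴) ≤ 0.00006.
n⁴ ≥ 160/(180·0.00006) = 14814.8 ⇒ n ≥ 11.0325, so the smallest even n is 12. (n must be even for Simpson's rule.)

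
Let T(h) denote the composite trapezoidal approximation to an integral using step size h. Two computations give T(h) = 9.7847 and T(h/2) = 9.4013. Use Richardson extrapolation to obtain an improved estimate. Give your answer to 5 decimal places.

9.27350

R = (4·T(h/2) − T(h)) / 3 = (4·9.4013 − 9.7847)/3 = (27.8205)/3 = 9.27350.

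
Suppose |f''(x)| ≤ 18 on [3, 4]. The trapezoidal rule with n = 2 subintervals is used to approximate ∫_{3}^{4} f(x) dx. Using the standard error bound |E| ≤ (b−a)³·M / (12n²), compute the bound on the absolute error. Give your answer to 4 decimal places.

0.3750

|E| ≤ (1)³·18 / (12·2²) = 18/48 = 0.3750.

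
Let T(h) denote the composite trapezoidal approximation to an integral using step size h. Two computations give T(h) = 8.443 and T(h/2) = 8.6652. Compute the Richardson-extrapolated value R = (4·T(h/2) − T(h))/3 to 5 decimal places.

8.73927

R = (4·T(h/2) − T(h)) / 3 = (4·8.6652 − 8.443)/3 = (26.2178)/3 = 8.73927.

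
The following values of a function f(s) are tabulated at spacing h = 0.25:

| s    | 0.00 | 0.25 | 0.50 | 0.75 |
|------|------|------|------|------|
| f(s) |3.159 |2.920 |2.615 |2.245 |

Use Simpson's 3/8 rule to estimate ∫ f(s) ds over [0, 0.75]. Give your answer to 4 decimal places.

h = 0.25, n = 3.
(3h/8)·[y₀ + 3y₁ + 3y₂ + y₃] = 0.09375·(22.009) = 2.0633.

2.0633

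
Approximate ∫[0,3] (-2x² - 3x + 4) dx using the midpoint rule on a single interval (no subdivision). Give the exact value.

M = (b−a)·f(1.5) = 3·(-5) = -15.

-15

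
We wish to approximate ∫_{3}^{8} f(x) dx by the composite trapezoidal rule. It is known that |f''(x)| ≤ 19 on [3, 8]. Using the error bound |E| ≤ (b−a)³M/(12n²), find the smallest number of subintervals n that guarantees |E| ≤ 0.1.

45

Need 2375/(12n²) ≤ 0.1.
n² ≥ 2375/(12·0.1) = 1979.17 ⇒ n ≥ 44.4878, so the smallest n is 45.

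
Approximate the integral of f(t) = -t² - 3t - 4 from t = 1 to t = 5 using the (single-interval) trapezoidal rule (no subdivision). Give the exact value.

T = (b−a)/2 · [f(1) + f(5)] = 2·[(-8) + (-44)] = -104.

-104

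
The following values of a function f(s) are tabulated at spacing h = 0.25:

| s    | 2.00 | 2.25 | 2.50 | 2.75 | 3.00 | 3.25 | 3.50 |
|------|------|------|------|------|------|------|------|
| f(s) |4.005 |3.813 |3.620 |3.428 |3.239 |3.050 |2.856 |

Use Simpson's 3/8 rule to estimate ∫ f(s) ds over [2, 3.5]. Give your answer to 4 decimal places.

h = 0.25, n = 6.
(3h/8)·[y₀ + 3y₁ + 3y₂ + 2y₃ + 3y₄ + 3y₅ + y₆] = 0.09375·(54.883) = 5.1453.

5.1453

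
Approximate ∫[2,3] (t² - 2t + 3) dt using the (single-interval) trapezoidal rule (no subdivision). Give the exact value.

4.5

T = (b−a)/2 · [f(2) + f(3)] = 0.5·[3 + 6] = 4.5.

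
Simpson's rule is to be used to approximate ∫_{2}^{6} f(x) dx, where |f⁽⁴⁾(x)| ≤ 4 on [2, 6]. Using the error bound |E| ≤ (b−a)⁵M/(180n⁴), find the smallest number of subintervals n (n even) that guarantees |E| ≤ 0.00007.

24

Need 4096/(180n⁴) ≤ 0.00007.
n⁴ ≥ 4096/(180·0.00007) = 325079 ⇒ n ≥ 23.8780, so the smallest even n is 24. (n must be even for Simpson's rule.)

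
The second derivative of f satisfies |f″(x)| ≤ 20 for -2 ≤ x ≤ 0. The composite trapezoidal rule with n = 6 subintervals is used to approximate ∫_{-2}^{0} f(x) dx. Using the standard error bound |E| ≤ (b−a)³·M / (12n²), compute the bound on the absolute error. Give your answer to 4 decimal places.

|E| ≤ (2)³·20 / (12·6²) = 160/432 = 0.3704.

0.3704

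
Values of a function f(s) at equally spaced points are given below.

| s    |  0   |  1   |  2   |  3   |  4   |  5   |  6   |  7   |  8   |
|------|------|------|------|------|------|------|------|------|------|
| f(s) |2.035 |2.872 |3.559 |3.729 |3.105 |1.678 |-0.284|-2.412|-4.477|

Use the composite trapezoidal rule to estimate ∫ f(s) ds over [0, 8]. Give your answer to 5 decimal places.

h = 1, n = 8.
(h/2)·[y₀ + 2y₁ + 2y₂ + 2y₃ + 2y₄ + 2y₅ + 2y₆ + 2y₇ + y₈] = 0.5·(22.052) = 11.02600.

11.02600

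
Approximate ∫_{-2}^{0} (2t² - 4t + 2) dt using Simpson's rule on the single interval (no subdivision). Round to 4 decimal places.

S = (b−a)/6 · [f(-2) + 4f(-1) + f(0)] = 0.333333·[18 + 4·8 + 2] = 17.3333.

17.3333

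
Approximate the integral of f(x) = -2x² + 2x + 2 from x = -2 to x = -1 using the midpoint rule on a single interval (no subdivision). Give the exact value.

-5.5

M = (b−a)·f(-1.5) = 1·(-5.5) = -5.5.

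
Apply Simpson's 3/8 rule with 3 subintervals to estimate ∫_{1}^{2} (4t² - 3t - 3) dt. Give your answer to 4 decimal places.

h = (2 − 1)/3 = 0.333333.
Nodes t₀,…,t₃ = 1, 1.333333, 1.666667, 2.
f(t) = 4t² - 3t - 3: f₀=-2, f₁=0.111111, f₂=3.111111, f₃=7.
(3h/8)·[f₀ + 3f₁ + 3f₂ + f₃] = 0.125·(14.666667) = 1.8333.

1.8333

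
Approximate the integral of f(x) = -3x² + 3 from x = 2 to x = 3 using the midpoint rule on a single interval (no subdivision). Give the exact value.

M = (b−a)·f(2.5) = 1·(-15.75) = -15.75.

-15.75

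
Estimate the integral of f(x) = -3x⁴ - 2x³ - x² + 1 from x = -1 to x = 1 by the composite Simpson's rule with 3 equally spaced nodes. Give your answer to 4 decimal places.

-0.6667

h = (1 − (-1))/2 = 1.
Nodes x₀,…,x₂ = -1, 0, 1.
f(x) = -3x⁴ - 2x³ - x² + 1: f₀=-1, f₁=1, f₂=-5.
(h/3)·[f₀ + 4f₁ + f₂] = 0.333333·(-2) = -0.6667.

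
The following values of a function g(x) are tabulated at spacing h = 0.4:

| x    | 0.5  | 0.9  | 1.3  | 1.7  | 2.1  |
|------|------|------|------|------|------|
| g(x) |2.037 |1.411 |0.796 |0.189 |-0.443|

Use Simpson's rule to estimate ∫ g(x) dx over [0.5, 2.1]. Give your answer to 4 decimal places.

1.2781

h = 0.4, n = 4.
(h/3)·[y₀ + 4y₁ + 2y₂ + 4y₃ + y₄] = 0.133333·(9.586) = 1.2781.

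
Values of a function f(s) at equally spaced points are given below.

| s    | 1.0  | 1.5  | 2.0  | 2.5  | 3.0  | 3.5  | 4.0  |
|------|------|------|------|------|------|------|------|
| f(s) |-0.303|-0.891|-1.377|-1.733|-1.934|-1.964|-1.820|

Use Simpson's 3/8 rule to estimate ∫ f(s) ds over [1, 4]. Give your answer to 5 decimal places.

h = 0.5, n = 6.
(3h/8)·[y₀ + 3y₁ + 3y₂ + 2y₃ + 3y₄ + 3y₅ + y₆] = 0.1875·(-24.087) = -4.51631.

-4.51631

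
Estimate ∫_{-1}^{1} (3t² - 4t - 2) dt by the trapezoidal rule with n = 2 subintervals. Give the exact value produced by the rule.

h = (1 − (-1))/2 = 1.
Nodes t₀,…,t₂ = -1, 0, 1.
f(t) = 3t² - 4t - 2: f₀=5, f₁=-2, f₂=-3.
(h/2)·[f₀ + 2f₁ + f₂] = 0.5·(-2) = -1.

-1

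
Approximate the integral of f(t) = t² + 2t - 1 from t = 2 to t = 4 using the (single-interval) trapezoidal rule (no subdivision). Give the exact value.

T = (b−a)/2 · [f(2) + f(4)] = 1·[7 + 23] = 30.

30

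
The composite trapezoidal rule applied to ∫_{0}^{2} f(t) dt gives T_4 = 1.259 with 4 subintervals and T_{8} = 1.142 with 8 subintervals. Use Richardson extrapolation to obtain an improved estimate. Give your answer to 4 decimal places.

1.1030

R = (4·T_{8} − T_4) / 3 = (4·1.142 − 1.259)/3 = (3.309)/3 = 1.1030.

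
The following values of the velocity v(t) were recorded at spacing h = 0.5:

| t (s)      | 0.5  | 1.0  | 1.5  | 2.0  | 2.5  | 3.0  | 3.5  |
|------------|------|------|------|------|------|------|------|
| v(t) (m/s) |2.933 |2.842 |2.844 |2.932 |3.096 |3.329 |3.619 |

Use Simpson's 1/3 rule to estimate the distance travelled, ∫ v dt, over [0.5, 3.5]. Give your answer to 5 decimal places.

h = 0.5, n = 6.
(h/3)·[y₀ + 4y₁ + 2y₂ + 4y₃ + 2y₄ + 4y₅ + y₆] = 0.166667·(54.844) = 9.14067.

9.14067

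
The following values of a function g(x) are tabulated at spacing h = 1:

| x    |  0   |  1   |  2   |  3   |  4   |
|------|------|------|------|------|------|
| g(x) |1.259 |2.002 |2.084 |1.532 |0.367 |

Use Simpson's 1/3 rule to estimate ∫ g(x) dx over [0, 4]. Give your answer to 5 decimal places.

h = 1, n = 4.
(h/3)·[y₀ + 4y₁ + 2y₂ + 4y₃ + y₄] = 0.333333·(19.930) = 6.64333.

6.64333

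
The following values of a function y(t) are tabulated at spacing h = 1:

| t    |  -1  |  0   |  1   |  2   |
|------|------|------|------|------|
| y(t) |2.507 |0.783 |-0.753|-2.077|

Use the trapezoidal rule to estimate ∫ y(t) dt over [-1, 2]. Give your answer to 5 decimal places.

h = 1, n = 3.
(h/2)·[y₀ + 2y₁ + 2y₂ + y₃] = 0.5·(0.490) = 0.24500.

0.24500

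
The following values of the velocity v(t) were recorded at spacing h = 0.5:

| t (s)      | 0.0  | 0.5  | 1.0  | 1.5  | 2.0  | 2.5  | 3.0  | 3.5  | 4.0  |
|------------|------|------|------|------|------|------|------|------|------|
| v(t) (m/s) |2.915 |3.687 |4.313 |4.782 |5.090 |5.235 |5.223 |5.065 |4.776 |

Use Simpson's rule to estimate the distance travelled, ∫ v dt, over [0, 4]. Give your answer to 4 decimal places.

h = 0.5, n = 8.
(h/3)·[y₀ + 4y₁ + 2y₂ + 4y₃ + 2y₄ + 4y₅ + 2y₆ + 4y₇ + y₈] = 0.166667·(112.019) = 18.6698.

18.6698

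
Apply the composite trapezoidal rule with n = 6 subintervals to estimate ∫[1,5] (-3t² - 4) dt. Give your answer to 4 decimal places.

-140.8889

h = (5 − 1)/6 = 0.666667.
Nodes t₀,…,t₆ = 1, 1.666667, 2.333333, 3, 3.666667, 4.333333, 5.
f(t) = -3t² - 4: f₀=-7, f₁=-12.333333, f₂=-20.333333, f₃=-31, f₄=-44.333333, f₅=-60.333333, f₆=-79.
(h/2)·[f₀ + 2f₁ + 2f₂ + 2f₃ + 2f₄ + 2f₅ + f₆] = 0.333333·(-422.666667) = -140.8889.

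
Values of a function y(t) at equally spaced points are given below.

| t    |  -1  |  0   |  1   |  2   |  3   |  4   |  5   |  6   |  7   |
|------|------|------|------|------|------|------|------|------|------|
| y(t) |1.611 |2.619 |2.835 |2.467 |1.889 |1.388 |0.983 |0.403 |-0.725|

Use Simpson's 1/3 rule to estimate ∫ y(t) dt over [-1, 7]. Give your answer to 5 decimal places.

13.26933

h = 1, n = 8.
(h/3)·[y₀ + 4y₁ + 2y₂ + 4y₃ + 2y₄ + 4y₅ + 2y₆ + 4y₇ + y₈] = 0.333333·(39.808) = 13.26933.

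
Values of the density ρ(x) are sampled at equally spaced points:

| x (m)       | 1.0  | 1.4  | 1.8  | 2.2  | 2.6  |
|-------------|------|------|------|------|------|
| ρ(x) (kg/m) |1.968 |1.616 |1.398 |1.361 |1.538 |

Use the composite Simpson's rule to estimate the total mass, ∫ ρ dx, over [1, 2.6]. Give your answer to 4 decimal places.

h = 0.4, n = 4.
(h/3)·[y₀ + 4y₁ + 2y₂ + 4y₃ + y₄] = 0.133333·(18.210) = 2.4280.

2.4280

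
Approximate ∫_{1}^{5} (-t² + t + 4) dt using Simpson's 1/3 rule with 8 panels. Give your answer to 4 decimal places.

h = (5 − 1)/8 = 0.5.
Nodes t₀,…,t₈ = 1, 1.5, 2, 2.5, 3, 3.5, 4, 4.5, 5.
f(t) = -t² + t + 4: f₀=4, f₁=3.25, f₂=2, f₃=0.25, f₄=-2, f₅=-4.75, f₆=-8, f₇=-11.75, f₈=-16.
(h/3)·[f₀ + 4f₁ + 2f₂ + 4f₃ + 2f₄ + 4f₅ + 2f₆ + 4f₇ + f₈] = 0.166667·(-80) = -13.3333.

-13.3333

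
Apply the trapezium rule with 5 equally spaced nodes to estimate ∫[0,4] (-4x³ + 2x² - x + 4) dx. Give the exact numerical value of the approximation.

h = (4 − 0)/4 = 1.
Nodes x₀,…,x₄ = 0, 1, 2, 3, 4.
f(x) = -4x³ + 2x² - x + 4: f₀=4, f₁=1, f₂=-22, f₃=-89, f₄=-224.
(h/2)·[f₀ + 2f₁ + 2f₂ + 2f₃ + f₄] = 0.5·(-440) = -220.

-220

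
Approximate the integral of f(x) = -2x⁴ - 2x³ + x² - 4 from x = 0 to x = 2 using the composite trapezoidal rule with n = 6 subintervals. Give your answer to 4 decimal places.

h = (2 − 0)/6 = 0.333333.
Nodes x₀,…,x₆ = 0, 0.333333, 0.666667, 1, 1.333333, 1.666667, 2.
f(x) = -2x⁴ - 2x³ + x² - 4: f₀=-4, f₁=-3.987654, f₂=-4.543210, f₃=-7, f₄=-13.283951, f₅=-25.913580, f₆=-48.
(h/2)·[f₀ + 2f₁ + 2f₂ + 2f₃ + 2f₄ + 2f₅ + f₆] = 0.166667·(-161.456790) = -26.9095.

-26.9095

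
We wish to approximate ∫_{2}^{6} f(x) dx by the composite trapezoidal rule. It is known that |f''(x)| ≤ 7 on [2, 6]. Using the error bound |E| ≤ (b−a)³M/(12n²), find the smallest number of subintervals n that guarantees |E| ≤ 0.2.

Need 448/(12n²) ≤ 0.2.
n² ≥ 448/(12·0.2) = 186.667 ⇒ n ≥ 13.6626, so the smallest n is 14.

14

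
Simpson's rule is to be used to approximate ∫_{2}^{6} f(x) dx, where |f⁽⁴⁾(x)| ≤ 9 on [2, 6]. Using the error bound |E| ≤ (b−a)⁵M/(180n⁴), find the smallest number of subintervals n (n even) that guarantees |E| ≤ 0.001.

Need 9216/(180n⁴) ≤ 0.001.
n⁴ ≥ 9216/(180·0.001) = 51200 ⇒ n ≥ 15.0424, so the smallest even n is 16. (n must be even for Simpson's rule.)

16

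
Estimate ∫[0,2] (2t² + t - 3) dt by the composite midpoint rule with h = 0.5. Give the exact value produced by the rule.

1.25

h = (2 − 0)/4 = 0.5.
Midpoints m₁,…,m₄ = 0.25, 0.75, 1.25, 1.75.
f(m₁)=-2.625, f(m₂)=-1.125, f(m₃)=1.375, f(m₄)=4.875.
h·[f(m₁) + f(m₂) + f(m₃) + f(m₄)] = 0.5·(2.5) = 1.25.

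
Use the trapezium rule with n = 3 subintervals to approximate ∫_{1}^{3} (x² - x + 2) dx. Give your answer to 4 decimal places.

h = (3 − 1)/3 = 0.666667.
Nodes x₀,…,x₃ = 1, 1.666667, 2.333333, 3.
f(x) = x² - x + 2: f₀=2, f₁=3.111111, f₂=5.111111, f₃=8.
(h/2)·[f₀ + 2f₁ + 2f₂ + f₃] = 0.333333·(26.444444) = 8.8148.

8.8148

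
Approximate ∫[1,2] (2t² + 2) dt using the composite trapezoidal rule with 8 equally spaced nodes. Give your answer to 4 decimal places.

6.6735

h = (2 − 1)/7 = 0.142857.
Nodes t₀,…,t₇ = 1, 1.142857, 1.285714, 1.428571, 1.571429, 1.714286, 1.857143, 2.
f(t) = 2t² + 2: f₀=4, f₁=4.612245, f₂=5.306122, f₃=6.081633, f₄=6.938776, f₅=7.877551, f₆=8.897959, f₇=10.
(h/2)·[f₀ + 2f₁ + 2f₂ + 2f₃ + 2f₄ + 2f₅ + 2f₆ + f₇] = 0.071429·(93.428571) = 6.6735.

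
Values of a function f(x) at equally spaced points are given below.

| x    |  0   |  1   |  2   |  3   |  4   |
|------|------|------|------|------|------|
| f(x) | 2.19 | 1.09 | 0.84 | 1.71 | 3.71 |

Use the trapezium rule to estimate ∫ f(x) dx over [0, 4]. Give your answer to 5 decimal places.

6.59000

h = 1, n = 4.
(h/2)·[y₀ + 2y₁ + 2y₂ + 2y₃ + y₄] = 0.5·(13.18) = 6.59000.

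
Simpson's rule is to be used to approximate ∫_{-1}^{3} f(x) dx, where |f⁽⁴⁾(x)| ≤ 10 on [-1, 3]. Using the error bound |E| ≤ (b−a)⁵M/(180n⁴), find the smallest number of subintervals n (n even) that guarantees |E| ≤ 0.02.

Need 10240/(180n⁴) ≤ 0.02.
n⁴ ≥ 10240/(180·0.02) = 2844.44 ⇒ n ≥ 7.3030, so the smallest even n is 8. (n must be even for Simpson's rule.)

8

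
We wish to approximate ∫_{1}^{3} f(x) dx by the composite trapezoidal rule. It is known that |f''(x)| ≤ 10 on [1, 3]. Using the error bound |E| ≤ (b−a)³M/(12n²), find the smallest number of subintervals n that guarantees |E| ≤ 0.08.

10

Need 80/(12n²) ≤ 0.08.
n² ≥ 80/(12·0.08) = 83.3333 ⇒ n ≥ 9.1287, so the smallest n is 10.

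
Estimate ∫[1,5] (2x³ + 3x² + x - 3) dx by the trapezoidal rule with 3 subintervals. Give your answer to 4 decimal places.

h = (5 − 1)/3 = 1.333333.
Nodes x₀,…,x₃ = 1, 2.333333, 3.666667, 5.
f(x) = 2x³ + 3x² + x - 3: f₀=3, f₁=41.074074, f₂=139.592593, f₃=327.
(h/2)·[f₀ + 2f₁ + 2f₂ + f₃] = 0.666667·(691.333333) = 460.8889.

460.8889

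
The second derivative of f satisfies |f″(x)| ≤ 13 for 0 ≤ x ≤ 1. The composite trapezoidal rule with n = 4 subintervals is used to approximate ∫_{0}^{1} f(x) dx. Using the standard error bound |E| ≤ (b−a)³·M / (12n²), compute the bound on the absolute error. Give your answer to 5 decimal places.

0.06771

|E| ≤ (1)³·13 / (12·4²) = 13/192 = 0.06771.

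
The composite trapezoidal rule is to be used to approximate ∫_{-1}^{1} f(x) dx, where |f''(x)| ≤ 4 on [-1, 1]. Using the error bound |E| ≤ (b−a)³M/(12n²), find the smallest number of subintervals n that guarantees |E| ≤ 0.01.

17

Need 32/(12n²) ≤ 0.01.
n² ≥ 32/(12·0.01) = 266.667 ⇒ n ≥ 16.3299, so the smallest n is 17.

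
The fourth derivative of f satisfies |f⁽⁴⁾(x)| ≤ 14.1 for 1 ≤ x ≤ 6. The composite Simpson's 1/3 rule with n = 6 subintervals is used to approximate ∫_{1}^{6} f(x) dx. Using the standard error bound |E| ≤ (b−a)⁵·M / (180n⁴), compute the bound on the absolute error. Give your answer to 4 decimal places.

0.1889

|E| ≤ (5)⁵·14.1 / (180·6⁴) = 44062.5/233280 = 0.1889.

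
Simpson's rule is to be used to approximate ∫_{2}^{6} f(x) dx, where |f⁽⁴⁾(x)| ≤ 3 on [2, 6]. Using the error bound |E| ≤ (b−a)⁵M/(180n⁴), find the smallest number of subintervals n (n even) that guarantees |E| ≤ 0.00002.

Need 3072/(180n⁴) ≤ 0.00002.
n⁴ ≥ 3072/(180·0.00002) = 853333 ⇒ n ≥ 30.3934, so the smallest even n is 32. (n must be even for Simpson's rule.)

32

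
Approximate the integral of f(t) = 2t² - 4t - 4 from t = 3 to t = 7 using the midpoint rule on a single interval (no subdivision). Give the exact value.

M = (b−a)·f(5) = 4·(26) = 104.

104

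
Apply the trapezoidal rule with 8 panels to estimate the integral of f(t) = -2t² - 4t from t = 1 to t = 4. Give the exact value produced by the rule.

-72.140625

h = (4 − 1)/8 = 0.375.
Nodes t₀,…,t₈ = 1, 1.375, 1.75, 2.125, 2.5, 2.875, 3.25, 3.625, 4.
f(t) = -2t² - 4t: f₀=-6, f₁=-9.28125, f₂=-13.125, f₃=-17.53125, f₄=-22.5, f₅=-28.03125, f₆=-34.125, f₇=-40.78125, f₈=-48.
(h/2)·[f₀ + 2f₁ + 2f₂ + 2f₃ + 2f₄ + 2f₅ + 2f₆ + 2f₇ + f₈] = 0.1875·(-384.75) = -72.140625.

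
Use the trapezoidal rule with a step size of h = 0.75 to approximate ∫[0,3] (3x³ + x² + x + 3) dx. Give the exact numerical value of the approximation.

h = (3 − 0)/4 = 0.75.
Nodes x₀,…,x₄ = 0, 0.75, 1.5, 2.25, 3.
f(x) = 3x³ + x² + x + 3: f₀=3, f₁=5.578125, f₂=16.875, f₃=44.484375, f₄=96.
(h/2)·[f₀ + 2f₁ + 2f₂ + 2f₃ + f₄] = 0.375·(232.875) = 87.328125.

87.328125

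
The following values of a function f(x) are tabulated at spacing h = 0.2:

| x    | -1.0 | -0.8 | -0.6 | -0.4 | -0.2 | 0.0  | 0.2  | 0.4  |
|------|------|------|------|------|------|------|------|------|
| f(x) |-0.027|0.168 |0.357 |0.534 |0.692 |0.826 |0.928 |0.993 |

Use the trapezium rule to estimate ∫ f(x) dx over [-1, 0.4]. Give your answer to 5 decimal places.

0.79760

h = 0.2, n = 7.
(h/2)·[y₀ + 2y₁ + 2y₂ + 2y₃ + 2y₄ + 2y₅ + 2y₆ + y₇] = 0.1·(7.976) = 0.79760.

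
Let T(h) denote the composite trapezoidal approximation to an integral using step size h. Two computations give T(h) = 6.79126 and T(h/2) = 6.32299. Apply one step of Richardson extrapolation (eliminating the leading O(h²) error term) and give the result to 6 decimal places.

6.166900

R = (4·T(h/2) − T(h)) / 3 = (4·6.32299 − 6.79126)/3 = (18.50070)/3 = 6.166900.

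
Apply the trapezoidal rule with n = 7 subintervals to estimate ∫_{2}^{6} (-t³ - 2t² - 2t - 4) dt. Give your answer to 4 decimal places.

h = (6 − 2)/7 = 0.571429.
Nodes t₀,…,t₇ = 2, 2.571429, 3.142857, 3.714286, 4.285714, 4.857143, 5.428571, 6.
f(t) = -t³ - 2t² - 2t - 4: f₀=-24, f₁=-39.370262, f₂=-61.084548, f₃=-90.262391, f₄=-128.023324, f₅=-175.486880, f₆=-233.772595, f₇=-304.
(h/2)·[f₀ + 2f₁ + 2f₂ + 2f₃ + 2f₄ + 2f₅ + 2f₆ + f₇] = 0.285714·(-1784) = -509.7143.

-509.7143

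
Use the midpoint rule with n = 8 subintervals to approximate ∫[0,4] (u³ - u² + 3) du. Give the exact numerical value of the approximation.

54.25

h = (4 − 0)/8 = 0.5.
Midpoints m₁,…,m₈ = 0.25, 0.75, 1.25, 1.75, 2.25, 2.75, 3.25, 3.75.
f(m₁)=2.953125, f(m₂)=2.859375, f(m₃)=3.390625, f(m₄)=5.296875, f(m₅)=9.328125, f(m₆)=16.234375, f(m₇)=26.765625, f(m₈)=41.671875.
h·[f(m₁) + f(m₂) + f(m₃) + f(m₄) + f(m₅) + f(m₆) + f(m₇) + f(m₈)] = 0.5·(108.5) = 54.25.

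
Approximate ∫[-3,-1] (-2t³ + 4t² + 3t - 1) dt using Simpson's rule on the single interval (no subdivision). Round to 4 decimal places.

S = (b−a)/6 · [f(-3) + 4f(-2) + f(-1)] = 0.333333·[80 + 4·25 + 2] = 60.6667.

60.6667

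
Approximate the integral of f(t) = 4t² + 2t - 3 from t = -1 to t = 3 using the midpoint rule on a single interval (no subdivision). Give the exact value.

M = (b−a)·f(1) = 4·(3) = 12.

12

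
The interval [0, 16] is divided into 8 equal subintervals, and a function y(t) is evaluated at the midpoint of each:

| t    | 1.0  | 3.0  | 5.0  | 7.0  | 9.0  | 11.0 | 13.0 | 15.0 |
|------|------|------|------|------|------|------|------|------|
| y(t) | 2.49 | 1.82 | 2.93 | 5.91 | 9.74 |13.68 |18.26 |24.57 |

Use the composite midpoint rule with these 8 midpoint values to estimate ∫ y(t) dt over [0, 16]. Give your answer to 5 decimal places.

h = 2, n = 8.
h·[y(m₁) + y(m₂) + y(m₃) + y(m₄) + y(m₅) + y(m₆) + y(m₇) + y(m₈)] = 2·(79.40) = 158.80000.

158.80000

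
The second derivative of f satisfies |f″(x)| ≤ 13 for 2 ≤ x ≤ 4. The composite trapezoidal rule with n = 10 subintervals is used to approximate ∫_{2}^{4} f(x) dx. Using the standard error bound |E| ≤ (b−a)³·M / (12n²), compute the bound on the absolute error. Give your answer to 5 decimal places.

0.08667

|E| ≤ (2)³·13 / (12·10²) = 104/1200 = 0.08667.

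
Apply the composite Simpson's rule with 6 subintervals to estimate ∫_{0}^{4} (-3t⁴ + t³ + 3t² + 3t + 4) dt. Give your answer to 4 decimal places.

h = (4 − 0)/6 = 0.666667.
Nodes t₀,…,t₆ = 0, 0.666667, 1.333333, 2, 2.666667, 3.333333, 4.
f(t) = -3t⁴ + t³ + 3t² + 3t + 4: f₀=4, f₁=7.037037, f₂=6.222222, f₃=-18, f₄=-99.407407, f₅=-286, f₆=-640.
(h/3)·[f₀ + 4f₁ + 2f₂ + 4f₃ + 2f₄ + 4f₅ + f₆] = 0.222222·(-2010.222222) = -446.7160.

-446.7160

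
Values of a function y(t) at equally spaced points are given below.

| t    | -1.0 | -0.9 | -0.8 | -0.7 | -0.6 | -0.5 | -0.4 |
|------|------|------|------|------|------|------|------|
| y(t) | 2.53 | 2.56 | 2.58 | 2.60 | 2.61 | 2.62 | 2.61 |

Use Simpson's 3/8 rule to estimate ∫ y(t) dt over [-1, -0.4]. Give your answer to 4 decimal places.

1.5544

h = 0.1, n = 6.
(3h/8)·[y₀ + 3y₁ + 3y₂ + 2y₃ + 3y₄ + 3y₅ + y₆] = 0.0375·(41.45) = 1.5544.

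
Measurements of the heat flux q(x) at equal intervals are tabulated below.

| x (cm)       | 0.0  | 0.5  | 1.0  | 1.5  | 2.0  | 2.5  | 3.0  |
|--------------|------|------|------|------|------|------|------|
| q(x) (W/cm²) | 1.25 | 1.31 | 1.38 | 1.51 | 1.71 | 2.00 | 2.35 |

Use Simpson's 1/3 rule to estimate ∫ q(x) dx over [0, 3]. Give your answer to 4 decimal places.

4.8433

h = 0.5, n = 6.
(h/3)·[y₀ + 4y₁ + 2y₂ + 4y₃ + 2y₄ + 4y₅ + y₆] = 0.166667·(29.06) = 4.8433.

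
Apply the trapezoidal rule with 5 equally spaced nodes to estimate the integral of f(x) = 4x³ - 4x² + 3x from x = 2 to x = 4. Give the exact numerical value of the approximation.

186

h = (4 − 2)/4 = 0.5.
Nodes x₀,…,x₄ = 2, 2.5, 3, 3.5, 4.
f(x) = 4x³ - 4x² + 3x: f₀=22, f₁=45, f₂=81, f₃=133, f₄=204.
(h/2)·[f₀ + 2f₁ + 2f₂ + 2f₃ + f₄] = 0.25·(744) = 186.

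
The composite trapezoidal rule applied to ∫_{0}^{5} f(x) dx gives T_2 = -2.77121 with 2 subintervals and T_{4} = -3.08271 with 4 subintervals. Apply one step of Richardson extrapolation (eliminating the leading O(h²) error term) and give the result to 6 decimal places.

R = (4·T_{4} − T_2) / 3 = (4·(-3.08271) − (-2.77121))/3 = (-9.55963)/3 = -3.186543.

-3.186543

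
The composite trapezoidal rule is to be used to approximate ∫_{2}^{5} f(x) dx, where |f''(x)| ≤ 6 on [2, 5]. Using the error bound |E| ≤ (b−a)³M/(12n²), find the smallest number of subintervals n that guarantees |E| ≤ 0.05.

17

Need 162/(12n²) ≤ 0.05.
n² ≥ 162/(12·0.05) = 270 ⇒ n ≥ 16.4317, so the smallest n is 17.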